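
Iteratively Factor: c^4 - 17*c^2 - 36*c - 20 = (c + 2)*(c^3 - 2*c^2 - 13*c - 10) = (c + 1)*(c + 2)*(c^2 - 3*c - 10) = (c - 5)*(c + 1)*(c + 2)*(c + 2)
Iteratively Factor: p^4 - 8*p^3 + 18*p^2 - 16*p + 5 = (p - 1)*(p^3 - 7*p^2 + 11*p - 5) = (p - 1)^2*(p^2 - 6*p + 5) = (p - 1)^3*(p - 5)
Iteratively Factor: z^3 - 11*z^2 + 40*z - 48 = (z - 3)*(z^2 - 8*z + 16) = (z - 4)*(z - 3)*(z - 4)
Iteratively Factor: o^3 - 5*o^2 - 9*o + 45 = (o - 3)*(o^2 - 2*o - 15) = (o - 3)*(o + 3)*(o - 5)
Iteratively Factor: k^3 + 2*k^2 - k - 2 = (k + 1)*(k^2 + k - 2) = (k - 1)*(k + 1)*(k + 2)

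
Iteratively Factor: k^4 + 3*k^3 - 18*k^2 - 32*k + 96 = (k - 3)*(k^3 + 6*k^2 - 32) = (k - 3)*(k + 4)*(k^2 + 2*k - 8) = (k - 3)*(k + 4)^2*(k - 2)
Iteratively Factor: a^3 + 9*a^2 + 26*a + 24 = (a + 3)*(a^2 + 6*a + 8) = (a + 3)*(a + 4)*(a + 2)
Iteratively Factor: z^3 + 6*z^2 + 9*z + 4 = (z + 4)*(z^2 + 2*z + 1) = (z + 1)*(z + 4)*(z + 1)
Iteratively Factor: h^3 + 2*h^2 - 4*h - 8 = (h - 2)*(h^2 + 4*h + 4) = (h - 2)*(h + 2)*(h + 2)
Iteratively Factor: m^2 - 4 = (m + 2)*(m - 2)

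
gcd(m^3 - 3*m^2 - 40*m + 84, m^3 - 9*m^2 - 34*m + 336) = m^2 - m - 42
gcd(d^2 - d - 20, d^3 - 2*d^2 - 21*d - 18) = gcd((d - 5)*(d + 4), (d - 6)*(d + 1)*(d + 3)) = 1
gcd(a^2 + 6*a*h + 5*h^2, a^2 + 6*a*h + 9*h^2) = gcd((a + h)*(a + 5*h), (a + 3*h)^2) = 1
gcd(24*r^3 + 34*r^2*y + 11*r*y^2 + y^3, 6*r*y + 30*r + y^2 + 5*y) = 6*r + y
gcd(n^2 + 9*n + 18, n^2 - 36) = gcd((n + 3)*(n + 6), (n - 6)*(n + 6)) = n + 6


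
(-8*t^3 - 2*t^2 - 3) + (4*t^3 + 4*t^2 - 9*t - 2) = -4*t^3 + 2*t^2 - 9*t - 5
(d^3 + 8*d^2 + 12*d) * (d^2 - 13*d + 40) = d^5 - 5*d^4 - 52*d^3 + 164*d^2 + 480*d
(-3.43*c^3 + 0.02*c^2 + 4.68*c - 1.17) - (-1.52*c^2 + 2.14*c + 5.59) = -3.43*c^3 + 1.54*c^2 + 2.54*c - 6.76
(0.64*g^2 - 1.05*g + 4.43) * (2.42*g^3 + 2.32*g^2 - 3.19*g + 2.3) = 1.5488*g^5 - 1.0562*g^4 + 6.243*g^3 + 15.0991*g^2 - 16.5467*g + 10.189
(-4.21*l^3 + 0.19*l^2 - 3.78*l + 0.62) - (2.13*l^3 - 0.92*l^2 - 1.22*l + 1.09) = -6.34*l^3 + 1.11*l^2 - 2.56*l - 0.47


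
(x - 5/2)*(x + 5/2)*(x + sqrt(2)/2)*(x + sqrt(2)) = x^4 + 3*sqrt(2)*x^3/2 - 21*x^2/4 - 75*sqrt(2)*x/8 - 25/4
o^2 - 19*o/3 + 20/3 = (o - 5)*(o - 4/3)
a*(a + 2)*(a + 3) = a^3 + 5*a^2 + 6*a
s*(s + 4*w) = s^2 + 4*s*w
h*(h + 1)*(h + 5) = h^3 + 6*h^2 + 5*h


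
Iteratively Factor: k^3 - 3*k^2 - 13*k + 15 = (k - 1)*(k^2 - 2*k - 15) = (k - 1)*(k + 3)*(k - 5)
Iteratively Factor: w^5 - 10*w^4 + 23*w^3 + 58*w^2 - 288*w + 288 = (w - 3)*(w^4 - 7*w^3 + 2*w^2 + 64*w - 96) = (w - 4)*(w - 3)*(w^3 - 3*w^2 - 10*w + 24) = (w - 4)^2*(w - 3)*(w^2 + w - 6) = (w - 4)^2*(w - 3)*(w + 3)*(w - 2)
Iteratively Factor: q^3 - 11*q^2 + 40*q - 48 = (q - 3)*(q^2 - 8*q + 16) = (q - 4)*(q - 3)*(q - 4)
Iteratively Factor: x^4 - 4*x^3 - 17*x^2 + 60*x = (x - 3)*(x^3 - x^2 - 20*x) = (x - 3)*(x + 4)*(x^2 - 5*x) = (x - 5)*(x - 3)*(x + 4)*(x)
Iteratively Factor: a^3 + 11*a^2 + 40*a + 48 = (a + 4)*(a^2 + 7*a + 12) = (a + 3)*(a + 4)*(a + 4)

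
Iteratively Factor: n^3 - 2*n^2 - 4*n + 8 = (n + 2)*(n^2 - 4*n + 4) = (n - 2)*(n + 2)*(n - 2)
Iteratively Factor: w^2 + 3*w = (w + 3)*(w)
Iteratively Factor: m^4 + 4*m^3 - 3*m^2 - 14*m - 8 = (m - 2)*(m^3 + 6*m^2 + 9*m + 4) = (m - 2)*(m + 4)*(m^2 + 2*m + 1) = (m - 2)*(m + 1)*(m + 4)*(m + 1)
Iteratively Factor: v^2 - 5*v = (v)*(v - 5)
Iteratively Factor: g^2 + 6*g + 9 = (g + 3)*(g + 3)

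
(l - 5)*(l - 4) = l^2 - 9*l + 20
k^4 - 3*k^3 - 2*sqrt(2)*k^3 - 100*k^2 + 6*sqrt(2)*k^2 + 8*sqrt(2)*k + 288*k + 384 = (k - 4)*(k + 1)*(k - 8*sqrt(2))*(k + 6*sqrt(2))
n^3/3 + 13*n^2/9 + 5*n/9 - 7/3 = (n/3 + 1)*(n - 1)*(n + 7/3)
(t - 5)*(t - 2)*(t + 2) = t^3 - 5*t^2 - 4*t + 20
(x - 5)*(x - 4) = x^2 - 9*x + 20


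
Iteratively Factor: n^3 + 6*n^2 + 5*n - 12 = (n + 4)*(n^2 + 2*n - 3) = (n + 3)*(n + 4)*(n - 1)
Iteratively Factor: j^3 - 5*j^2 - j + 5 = (j + 1)*(j^2 - 6*j + 5) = (j - 1)*(j + 1)*(j - 5)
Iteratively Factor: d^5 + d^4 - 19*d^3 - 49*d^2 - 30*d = (d + 3)*(d^4 - 2*d^3 - 13*d^2 - 10*d) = d*(d + 3)*(d^3 - 2*d^2 - 13*d - 10) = d*(d + 1)*(d + 3)*(d^2 - 3*d - 10) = d*(d + 1)*(d + 2)*(d + 3)*(d - 5)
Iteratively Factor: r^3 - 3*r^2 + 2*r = (r - 2)*(r^2 - r) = r*(r - 2)*(r - 1)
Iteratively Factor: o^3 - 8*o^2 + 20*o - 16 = (o - 4)*(o^2 - 4*o + 4) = (o - 4)*(o - 2)*(o - 2)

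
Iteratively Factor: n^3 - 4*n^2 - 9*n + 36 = (n - 4)*(n^2 - 9) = (n - 4)*(n - 3)*(n + 3)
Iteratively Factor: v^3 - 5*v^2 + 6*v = (v - 2)*(v^2 - 3*v) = v*(v - 2)*(v - 3)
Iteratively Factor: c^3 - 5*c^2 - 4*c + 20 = (c - 5)*(c^2 - 4) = (c - 5)*(c + 2)*(c - 2)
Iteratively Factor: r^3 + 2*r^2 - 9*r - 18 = (r + 2)*(r^2 - 9) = (r + 2)*(r + 3)*(r - 3)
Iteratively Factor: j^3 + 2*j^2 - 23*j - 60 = (j + 3)*(j^2 - j - 20) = (j + 3)*(j + 4)*(j - 5)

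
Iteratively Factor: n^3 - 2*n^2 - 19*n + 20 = (n - 1)*(n^2 - n - 20) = (n - 5)*(n - 1)*(n + 4)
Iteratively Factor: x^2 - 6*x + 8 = (x - 4)*(x - 2)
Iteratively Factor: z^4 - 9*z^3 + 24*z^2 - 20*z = (z - 2)*(z^3 - 7*z^2 + 10*z) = (z - 2)^2*(z^2 - 5*z) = z*(z - 2)^2*(z - 5)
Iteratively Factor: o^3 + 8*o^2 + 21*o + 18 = (o + 3)*(o^2 + 5*o + 6) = (o + 3)^2*(o + 2)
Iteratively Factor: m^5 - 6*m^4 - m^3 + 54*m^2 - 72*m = (m - 4)*(m^4 - 2*m^3 - 9*m^2 + 18*m) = (m - 4)*(m + 3)*(m^3 - 5*m^2 + 6*m) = m*(m - 4)*(m + 3)*(m^2 - 5*m + 6) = m*(m - 4)*(m - 2)*(m + 3)*(m - 3)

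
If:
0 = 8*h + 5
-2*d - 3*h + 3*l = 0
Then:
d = 3*l/2 + 15/16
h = -5/8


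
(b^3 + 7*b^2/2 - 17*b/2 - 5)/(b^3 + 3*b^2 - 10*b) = (b + 1/2)/b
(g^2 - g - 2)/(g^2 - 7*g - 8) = (g - 2)/(g - 8)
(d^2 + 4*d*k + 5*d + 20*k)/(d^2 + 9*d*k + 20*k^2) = (d + 5)/(d + 5*k)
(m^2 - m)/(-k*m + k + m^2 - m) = -m/(k - m)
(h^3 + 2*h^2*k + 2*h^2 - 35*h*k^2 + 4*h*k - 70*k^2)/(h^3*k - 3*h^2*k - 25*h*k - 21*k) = (-h^3 - 2*h^2*k - 2*h^2 + 35*h*k^2 - 4*h*k + 70*k^2)/(k*(-h^3 + 3*h^2 + 25*h + 21))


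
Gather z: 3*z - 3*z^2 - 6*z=-3*z^2 - 3*z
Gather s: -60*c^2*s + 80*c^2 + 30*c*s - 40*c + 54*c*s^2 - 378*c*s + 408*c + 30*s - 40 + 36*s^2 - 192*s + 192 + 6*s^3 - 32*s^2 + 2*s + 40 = 80*c^2 + 368*c + 6*s^3 + s^2*(54*c + 4) + s*(-60*c^2 - 348*c - 160) + 192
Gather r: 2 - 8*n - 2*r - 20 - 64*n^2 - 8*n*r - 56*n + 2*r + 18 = -64*n^2 - 8*n*r - 64*n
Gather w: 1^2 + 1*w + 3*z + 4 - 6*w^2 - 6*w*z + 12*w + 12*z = -6*w^2 + w*(13 - 6*z) + 15*z + 5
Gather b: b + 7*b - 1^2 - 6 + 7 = 8*b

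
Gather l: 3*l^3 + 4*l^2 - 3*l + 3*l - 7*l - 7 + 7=3*l^3 + 4*l^2 - 7*l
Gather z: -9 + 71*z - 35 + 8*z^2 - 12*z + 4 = 8*z^2 + 59*z - 40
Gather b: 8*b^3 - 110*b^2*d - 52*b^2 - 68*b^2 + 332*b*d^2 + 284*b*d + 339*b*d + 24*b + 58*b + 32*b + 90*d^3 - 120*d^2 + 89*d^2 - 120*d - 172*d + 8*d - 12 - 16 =8*b^3 + b^2*(-110*d - 120) + b*(332*d^2 + 623*d + 114) + 90*d^3 - 31*d^2 - 284*d - 28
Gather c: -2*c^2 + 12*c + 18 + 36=-2*c^2 + 12*c + 54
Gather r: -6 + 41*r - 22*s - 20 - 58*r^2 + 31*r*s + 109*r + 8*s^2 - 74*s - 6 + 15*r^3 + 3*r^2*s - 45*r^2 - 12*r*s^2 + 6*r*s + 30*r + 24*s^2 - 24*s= 15*r^3 + r^2*(3*s - 103) + r*(-12*s^2 + 37*s + 180) + 32*s^2 - 120*s - 32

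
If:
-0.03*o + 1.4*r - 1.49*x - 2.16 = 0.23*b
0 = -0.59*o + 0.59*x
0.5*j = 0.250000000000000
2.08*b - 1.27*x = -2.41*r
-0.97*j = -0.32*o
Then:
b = -2.33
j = 0.50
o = 1.52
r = 2.81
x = 1.52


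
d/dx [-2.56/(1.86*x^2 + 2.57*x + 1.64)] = (9.5232*x + 6.5792)/(1.86*x^2 + 2.57*x + 1.64)^2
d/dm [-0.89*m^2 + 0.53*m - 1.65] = 0.53 - 1.78*m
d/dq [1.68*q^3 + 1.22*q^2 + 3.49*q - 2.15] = 5.04*q^2 + 2.44*q + 3.49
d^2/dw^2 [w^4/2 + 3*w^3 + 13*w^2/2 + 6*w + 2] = 6*w^2 + 18*w + 13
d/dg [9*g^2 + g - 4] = 18*g + 1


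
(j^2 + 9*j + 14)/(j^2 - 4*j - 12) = (j + 7)/(j - 6)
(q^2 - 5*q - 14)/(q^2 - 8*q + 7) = (q + 2)/(q - 1)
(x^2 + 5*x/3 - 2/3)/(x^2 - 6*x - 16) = (x - 1/3)/(x - 8)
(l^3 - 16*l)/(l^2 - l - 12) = l*(l + 4)/(l + 3)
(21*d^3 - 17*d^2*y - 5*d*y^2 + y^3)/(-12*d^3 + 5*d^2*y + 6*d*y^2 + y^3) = (-7*d + y)/(4*d + y)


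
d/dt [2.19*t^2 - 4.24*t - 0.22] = 4.38*t - 4.24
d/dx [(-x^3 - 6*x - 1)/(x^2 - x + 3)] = ((2*x - 1)*(x^3 + 6*x + 1) - 3*(x^2 + 2)*(x^2 - x + 3))/(x^2 - x + 3)^2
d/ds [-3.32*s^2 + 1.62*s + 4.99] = 1.62 - 6.64*s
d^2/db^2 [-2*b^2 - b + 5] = -4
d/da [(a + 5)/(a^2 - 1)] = (a^2 - 2*a*(a + 5) - 1)/(a^2 - 1)^2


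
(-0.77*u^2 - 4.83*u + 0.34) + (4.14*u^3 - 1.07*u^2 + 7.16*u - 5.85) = 4.14*u^3 - 1.84*u^2 + 2.33*u - 5.51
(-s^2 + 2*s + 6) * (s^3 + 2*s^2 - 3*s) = -s^5 + 13*s^3 + 6*s^2 - 18*s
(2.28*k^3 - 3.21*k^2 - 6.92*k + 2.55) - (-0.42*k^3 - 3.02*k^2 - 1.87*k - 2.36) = 2.7*k^3 - 0.19*k^2 - 5.05*k + 4.91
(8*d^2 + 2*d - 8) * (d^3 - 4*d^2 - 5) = 8*d^5 - 30*d^4 - 16*d^3 - 8*d^2 - 10*d + 40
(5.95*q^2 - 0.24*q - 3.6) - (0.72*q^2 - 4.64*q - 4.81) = 5.23*q^2 + 4.4*q + 1.21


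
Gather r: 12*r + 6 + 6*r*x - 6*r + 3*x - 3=r*(6*x + 6) + 3*x + 3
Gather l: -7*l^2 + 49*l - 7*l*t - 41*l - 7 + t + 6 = -7*l^2 + l*(8 - 7*t) + t - 1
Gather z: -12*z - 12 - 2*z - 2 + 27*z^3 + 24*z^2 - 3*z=27*z^3 + 24*z^2 - 17*z - 14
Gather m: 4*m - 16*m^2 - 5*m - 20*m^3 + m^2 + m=-20*m^3 - 15*m^2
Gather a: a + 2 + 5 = a + 7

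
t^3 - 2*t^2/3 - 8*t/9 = t*(t - 4/3)*(t + 2/3)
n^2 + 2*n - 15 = (n - 3)*(n + 5)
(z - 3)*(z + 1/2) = z^2 - 5*z/2 - 3/2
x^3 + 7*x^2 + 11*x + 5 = (x + 1)^2*(x + 5)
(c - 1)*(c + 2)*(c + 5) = c^3 + 6*c^2 + 3*c - 10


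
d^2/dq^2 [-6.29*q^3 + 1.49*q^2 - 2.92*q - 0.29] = 2.98 - 37.74*q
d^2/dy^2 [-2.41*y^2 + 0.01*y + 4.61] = -4.82000000000000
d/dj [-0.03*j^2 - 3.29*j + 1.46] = -0.06*j - 3.29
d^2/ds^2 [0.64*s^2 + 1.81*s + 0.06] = 1.28000000000000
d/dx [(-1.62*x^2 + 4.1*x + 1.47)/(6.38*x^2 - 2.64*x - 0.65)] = (-21.8812*x^2 - 16.6512*x + 1.2158)/(40.7044*x^4 - 33.6864*x^3 - 1.3244*x^2 + 3.432*x + 0.4225)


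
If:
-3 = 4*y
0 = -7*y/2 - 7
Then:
No Solution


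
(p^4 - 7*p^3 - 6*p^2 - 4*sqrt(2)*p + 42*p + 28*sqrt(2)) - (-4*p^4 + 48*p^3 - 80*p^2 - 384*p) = 5*p^4 - 55*p^3 + 74*p^2 - 4*sqrt(2)*p + 426*p + 28*sqrt(2)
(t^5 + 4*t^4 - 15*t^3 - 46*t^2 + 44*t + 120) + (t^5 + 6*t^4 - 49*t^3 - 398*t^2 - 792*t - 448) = 2*t^5 + 10*t^4 - 64*t^3 - 444*t^2 - 748*t - 328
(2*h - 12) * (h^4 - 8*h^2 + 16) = 2*h^5 - 12*h^4 - 16*h^3 + 96*h^2 + 32*h - 192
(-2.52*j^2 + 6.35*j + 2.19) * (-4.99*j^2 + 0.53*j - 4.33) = 12.5748*j^4 - 33.0221*j^3 + 3.349*j^2 - 26.3348*j - 9.4827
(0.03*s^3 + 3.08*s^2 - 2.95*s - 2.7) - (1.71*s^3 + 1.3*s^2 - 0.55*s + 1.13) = -1.68*s^3 + 1.78*s^2 - 2.4*s - 3.83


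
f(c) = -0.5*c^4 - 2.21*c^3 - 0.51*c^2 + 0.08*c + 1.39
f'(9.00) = -2004.13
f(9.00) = -4930.79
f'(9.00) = -2004.13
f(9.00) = -4930.79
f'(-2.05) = -8.46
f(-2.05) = 9.29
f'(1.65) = -28.64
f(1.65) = -13.50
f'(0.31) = -0.93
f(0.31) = 1.30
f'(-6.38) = 256.11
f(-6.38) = -274.38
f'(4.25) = -277.54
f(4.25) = -340.26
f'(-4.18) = 34.57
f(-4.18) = 0.91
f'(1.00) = -9.57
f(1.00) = -1.75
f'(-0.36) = -0.32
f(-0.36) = 1.39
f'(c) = -2.0*c^3 - 6.63*c^2 - 1.02*c + 0.08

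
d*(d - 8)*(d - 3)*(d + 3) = d^4 - 8*d^3 - 9*d^2 + 72*d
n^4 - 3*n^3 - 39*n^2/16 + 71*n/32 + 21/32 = (n - 7/2)*(n - 3/4)*(n + 1/4)*(n + 1)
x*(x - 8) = x^2 - 8*x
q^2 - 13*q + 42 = (q - 7)*(q - 6)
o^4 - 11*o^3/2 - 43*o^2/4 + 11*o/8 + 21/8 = (o - 7)*(o - 1/2)*(o + 1/2)*(o + 3/2)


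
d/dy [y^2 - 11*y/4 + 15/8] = 2*y - 11/4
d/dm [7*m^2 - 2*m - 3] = 14*m - 2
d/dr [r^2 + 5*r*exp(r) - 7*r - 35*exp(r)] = 5*r*exp(r) + 2*r - 30*exp(r) - 7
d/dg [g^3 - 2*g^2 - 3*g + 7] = 3*g^2 - 4*g - 3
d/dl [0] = 0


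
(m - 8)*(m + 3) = m^2 - 5*m - 24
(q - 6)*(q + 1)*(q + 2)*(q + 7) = q^4 + 4*q^3 - 37*q^2 - 124*q - 84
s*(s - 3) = s^2 - 3*s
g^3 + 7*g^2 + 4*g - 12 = (g - 1)*(g + 2)*(g + 6)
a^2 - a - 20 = (a - 5)*(a + 4)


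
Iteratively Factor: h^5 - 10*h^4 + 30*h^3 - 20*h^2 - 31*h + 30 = (h - 5)*(h^4 - 5*h^3 + 5*h^2 + 5*h - 6) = (h - 5)*(h - 3)*(h^3 - 2*h^2 - h + 2) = (h - 5)*(h - 3)*(h - 2)*(h^2 - 1) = (h - 5)*(h - 3)*(h - 2)*(h + 1)*(h - 1)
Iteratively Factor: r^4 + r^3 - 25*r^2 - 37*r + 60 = (r - 5)*(r^3 + 6*r^2 + 5*r - 12) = (r - 5)*(r + 3)*(r^2 + 3*r - 4) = (r - 5)*(r + 3)*(r + 4)*(r - 1)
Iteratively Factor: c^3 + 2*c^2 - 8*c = (c - 2)*(c^2 + 4*c) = (c - 2)*(c + 4)*(c)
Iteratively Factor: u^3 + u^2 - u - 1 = (u + 1)*(u^2 - 1) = (u + 1)^2*(u - 1)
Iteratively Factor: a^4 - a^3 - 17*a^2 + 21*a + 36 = (a + 4)*(a^3 - 5*a^2 + 3*a + 9) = (a - 3)*(a + 4)*(a^2 - 2*a - 3) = (a - 3)*(a + 1)*(a + 4)*(a - 3)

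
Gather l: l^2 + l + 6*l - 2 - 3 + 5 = l^2 + 7*l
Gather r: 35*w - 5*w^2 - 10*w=-5*w^2 + 25*w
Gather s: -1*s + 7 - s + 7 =14 - 2*s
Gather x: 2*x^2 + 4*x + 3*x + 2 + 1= 2*x^2 + 7*x + 3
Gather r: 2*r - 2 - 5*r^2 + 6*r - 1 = -5*r^2 + 8*r - 3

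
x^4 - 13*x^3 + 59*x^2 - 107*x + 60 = (x - 5)*(x - 4)*(x - 3)*(x - 1)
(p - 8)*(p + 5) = p^2 - 3*p - 40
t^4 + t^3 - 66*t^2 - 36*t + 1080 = (t - 6)*(t - 5)*(t + 6)^2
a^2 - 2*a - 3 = (a - 3)*(a + 1)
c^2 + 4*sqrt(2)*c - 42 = (c - 3*sqrt(2))*(c + 7*sqrt(2))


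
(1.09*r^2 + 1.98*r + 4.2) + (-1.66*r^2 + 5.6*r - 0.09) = -0.57*r^2 + 7.58*r + 4.11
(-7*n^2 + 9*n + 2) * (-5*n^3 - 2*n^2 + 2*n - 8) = 35*n^5 - 31*n^4 - 42*n^3 + 70*n^2 - 68*n - 16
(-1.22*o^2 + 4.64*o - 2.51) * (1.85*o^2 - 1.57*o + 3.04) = -2.257*o^4 + 10.4994*o^3 - 15.6371*o^2 + 18.0463*o - 7.6304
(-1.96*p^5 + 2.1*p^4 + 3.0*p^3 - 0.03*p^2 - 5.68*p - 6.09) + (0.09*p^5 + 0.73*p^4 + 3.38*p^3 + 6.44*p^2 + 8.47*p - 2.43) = -1.87*p^5 + 2.83*p^4 + 6.38*p^3 + 6.41*p^2 + 2.79*p - 8.52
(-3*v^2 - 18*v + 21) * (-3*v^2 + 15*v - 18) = 9*v^4 + 9*v^3 - 279*v^2 + 639*v - 378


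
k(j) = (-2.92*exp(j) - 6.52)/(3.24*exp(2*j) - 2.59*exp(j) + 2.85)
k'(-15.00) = 0.00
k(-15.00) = -2.29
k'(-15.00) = 0.00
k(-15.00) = -2.29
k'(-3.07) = -0.14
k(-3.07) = -2.43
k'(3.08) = 0.05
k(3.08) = -0.05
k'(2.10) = 0.20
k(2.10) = -0.15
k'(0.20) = 2.42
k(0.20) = -2.23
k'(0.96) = 1.18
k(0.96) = -0.78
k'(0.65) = 1.81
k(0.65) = -1.24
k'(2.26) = 0.16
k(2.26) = -0.13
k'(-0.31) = 1.10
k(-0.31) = -3.22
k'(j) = (-2.92*exp(j) - 6.52)*(-6.48*exp(2*j) + 2.59*exp(j))/(3.24*exp(2*j) - 2.59*exp(j) + 2.85)^2 - 2.92*exp(j)/(3.24*exp(2*j) - 2.59*exp(j) + 2.85)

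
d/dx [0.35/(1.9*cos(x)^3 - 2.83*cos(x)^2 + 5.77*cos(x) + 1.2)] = (1.995*cos(x)^2 - 1.981*cos(x) + 2.0195)*sin(x)/(1.9*cos(x)^3 - 2.83*cos(x)^2 + 5.77*cos(x) + 1.2)^2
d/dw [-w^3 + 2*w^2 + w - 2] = -3*w^2 + 4*w + 1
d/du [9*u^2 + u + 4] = 18*u + 1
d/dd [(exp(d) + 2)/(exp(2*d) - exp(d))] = (-exp(2*d) - 4*exp(d) + 2)*exp(-d)/(exp(2*d) - 2*exp(d) + 1)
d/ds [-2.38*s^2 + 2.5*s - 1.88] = 2.5 - 4.76*s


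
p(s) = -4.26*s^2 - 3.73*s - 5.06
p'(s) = -8.52*s - 3.73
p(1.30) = -17.11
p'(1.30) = -14.81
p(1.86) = -26.74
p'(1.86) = -19.58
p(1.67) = -23.17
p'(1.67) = -17.96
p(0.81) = -10.88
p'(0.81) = -10.63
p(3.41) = -67.32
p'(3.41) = -32.78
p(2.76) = -47.81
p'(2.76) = -27.25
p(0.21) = -6.03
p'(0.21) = -5.52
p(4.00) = -88.14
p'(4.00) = -37.81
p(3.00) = -54.59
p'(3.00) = -29.29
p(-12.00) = -573.74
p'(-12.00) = 98.51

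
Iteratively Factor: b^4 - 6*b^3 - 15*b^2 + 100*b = (b - 5)*(b^3 - b^2 - 20*b) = (b - 5)^2*(b^2 + 4*b) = b*(b - 5)^2*(b + 4)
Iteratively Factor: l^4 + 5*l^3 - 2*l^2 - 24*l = (l + 3)*(l^3 + 2*l^2 - 8*l) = (l - 2)*(l + 3)*(l^2 + 4*l) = l*(l - 2)*(l + 3)*(l + 4)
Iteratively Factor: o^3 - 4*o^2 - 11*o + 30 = (o - 2)*(o^2 - 2*o - 15) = (o - 2)*(o + 3)*(o - 5)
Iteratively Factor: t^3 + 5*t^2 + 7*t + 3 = (t + 1)*(t^2 + 4*t + 3) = (t + 1)*(t + 3)*(t + 1)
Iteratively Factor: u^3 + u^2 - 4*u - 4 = (u - 2)*(u^2 + 3*u + 2) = (u - 2)*(u + 2)*(u + 1)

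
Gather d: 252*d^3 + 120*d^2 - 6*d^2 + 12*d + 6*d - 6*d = 252*d^3 + 114*d^2 + 12*d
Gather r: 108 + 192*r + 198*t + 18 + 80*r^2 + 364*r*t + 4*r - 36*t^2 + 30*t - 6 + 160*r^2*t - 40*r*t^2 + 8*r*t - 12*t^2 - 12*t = r^2*(160*t + 80) + r*(-40*t^2 + 372*t + 196) - 48*t^2 + 216*t + 120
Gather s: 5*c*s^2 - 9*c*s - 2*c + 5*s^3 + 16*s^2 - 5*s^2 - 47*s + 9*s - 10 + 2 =-2*c + 5*s^3 + s^2*(5*c + 11) + s*(-9*c - 38) - 8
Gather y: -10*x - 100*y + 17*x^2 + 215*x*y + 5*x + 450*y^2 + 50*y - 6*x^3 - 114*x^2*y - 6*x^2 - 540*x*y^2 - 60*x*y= -6*x^3 + 11*x^2 - 5*x + y^2*(450 - 540*x) + y*(-114*x^2 + 155*x - 50)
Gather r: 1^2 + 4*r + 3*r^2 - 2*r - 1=3*r^2 + 2*r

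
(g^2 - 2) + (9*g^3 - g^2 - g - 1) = 9*g^3 - g - 3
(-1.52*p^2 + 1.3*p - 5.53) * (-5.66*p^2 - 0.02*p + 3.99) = 8.6032*p^4 - 7.3276*p^3 + 25.209*p^2 + 5.2976*p - 22.0647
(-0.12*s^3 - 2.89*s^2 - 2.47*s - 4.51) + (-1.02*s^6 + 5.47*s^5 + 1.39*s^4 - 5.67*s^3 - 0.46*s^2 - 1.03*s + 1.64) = -1.02*s^6 + 5.47*s^5 + 1.39*s^4 - 5.79*s^3 - 3.35*s^2 - 3.5*s - 2.87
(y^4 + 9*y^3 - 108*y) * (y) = y^5 + 9*y^4 - 108*y^2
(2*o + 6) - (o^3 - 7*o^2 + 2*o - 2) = -o^3 + 7*o^2 + 8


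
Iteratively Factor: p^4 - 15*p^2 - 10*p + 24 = (p + 3)*(p^3 - 3*p^2 - 6*p + 8) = (p - 1)*(p + 3)*(p^2 - 2*p - 8) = (p - 1)*(p + 2)*(p + 3)*(p - 4)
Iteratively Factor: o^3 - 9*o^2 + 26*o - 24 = (o - 4)*(o^2 - 5*o + 6) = (o - 4)*(o - 3)*(o - 2)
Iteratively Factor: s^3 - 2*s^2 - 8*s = (s)*(s^2 - 2*s - 8) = s*(s + 2)*(s - 4)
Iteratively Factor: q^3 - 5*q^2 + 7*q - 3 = (q - 3)*(q^2 - 2*q + 1) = (q - 3)*(q - 1)*(q - 1)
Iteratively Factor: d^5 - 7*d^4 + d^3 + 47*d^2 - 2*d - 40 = (d - 1)*(d^4 - 6*d^3 - 5*d^2 + 42*d + 40) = (d - 4)*(d - 1)*(d^3 - 2*d^2 - 13*d - 10) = (d - 4)*(d - 1)*(d + 2)*(d^2 - 4*d - 5) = (d - 4)*(d - 1)*(d + 1)*(d + 2)*(d - 5)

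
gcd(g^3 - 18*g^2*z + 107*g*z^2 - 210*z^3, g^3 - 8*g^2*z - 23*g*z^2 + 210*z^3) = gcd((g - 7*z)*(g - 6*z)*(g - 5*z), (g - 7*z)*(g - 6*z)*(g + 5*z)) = g^2 - 13*g*z + 42*z^2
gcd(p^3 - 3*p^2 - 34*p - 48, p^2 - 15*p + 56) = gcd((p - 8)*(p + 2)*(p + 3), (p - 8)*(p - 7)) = p - 8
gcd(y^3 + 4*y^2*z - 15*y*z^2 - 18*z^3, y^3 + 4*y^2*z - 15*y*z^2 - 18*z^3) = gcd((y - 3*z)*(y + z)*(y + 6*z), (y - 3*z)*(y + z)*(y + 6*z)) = y^3 + 4*y^2*z - 15*y*z^2 - 18*z^3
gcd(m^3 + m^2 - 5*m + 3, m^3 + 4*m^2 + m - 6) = m^2 + 2*m - 3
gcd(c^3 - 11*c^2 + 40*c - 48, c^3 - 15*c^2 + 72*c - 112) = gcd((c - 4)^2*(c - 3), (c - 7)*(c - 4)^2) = c^2 - 8*c + 16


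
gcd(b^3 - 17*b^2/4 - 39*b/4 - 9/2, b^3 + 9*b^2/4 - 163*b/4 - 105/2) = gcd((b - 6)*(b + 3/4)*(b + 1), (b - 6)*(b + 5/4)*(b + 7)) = b - 6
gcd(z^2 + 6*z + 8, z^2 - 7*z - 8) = 1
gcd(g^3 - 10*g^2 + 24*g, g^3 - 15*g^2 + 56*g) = g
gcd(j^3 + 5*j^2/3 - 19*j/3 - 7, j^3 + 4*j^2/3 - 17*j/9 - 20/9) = j + 1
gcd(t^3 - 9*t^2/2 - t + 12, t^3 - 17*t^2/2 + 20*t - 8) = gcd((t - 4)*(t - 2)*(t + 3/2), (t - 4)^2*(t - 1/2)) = t - 4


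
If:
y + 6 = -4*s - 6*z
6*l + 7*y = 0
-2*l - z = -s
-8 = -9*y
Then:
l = -28/27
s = -29/15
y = 8/9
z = 19/135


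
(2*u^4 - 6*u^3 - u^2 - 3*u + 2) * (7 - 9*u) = -18*u^5 + 68*u^4 - 33*u^3 + 20*u^2 - 39*u + 14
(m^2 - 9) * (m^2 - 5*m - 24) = m^4 - 5*m^3 - 33*m^2 + 45*m + 216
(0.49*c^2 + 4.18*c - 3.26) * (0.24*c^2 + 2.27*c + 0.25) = 0.1176*c^4 + 2.1155*c^3 + 8.8287*c^2 - 6.3552*c - 0.815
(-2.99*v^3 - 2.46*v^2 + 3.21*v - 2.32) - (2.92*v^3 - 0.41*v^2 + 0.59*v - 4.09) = -5.91*v^3 - 2.05*v^2 + 2.62*v + 1.77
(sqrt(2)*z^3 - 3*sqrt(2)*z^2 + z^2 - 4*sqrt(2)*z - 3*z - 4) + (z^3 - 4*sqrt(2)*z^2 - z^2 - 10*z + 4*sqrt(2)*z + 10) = z^3 + sqrt(2)*z^3 - 7*sqrt(2)*z^2 - 13*z + 6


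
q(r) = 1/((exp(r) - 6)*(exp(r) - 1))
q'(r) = -exp(r)/((exp(r) - 6)*(exp(r) - 1)^2) - exp(r)/((exp(r) - 6)^2*(exp(r) - 1)) = (7 - 2*exp(r))*exp(r)/(exp(4*r) - 14*exp(3*r) + 61*exp(2*r) - 84*exp(r) + 36)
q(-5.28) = 0.17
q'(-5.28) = 0.00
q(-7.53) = 0.17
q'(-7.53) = 0.00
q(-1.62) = 0.21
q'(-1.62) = 0.06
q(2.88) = 0.01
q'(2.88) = -0.01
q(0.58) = -0.30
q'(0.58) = 0.56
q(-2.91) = 0.18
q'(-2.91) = 0.01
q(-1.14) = 0.26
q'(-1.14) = 0.14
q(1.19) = -0.16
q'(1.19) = 0.04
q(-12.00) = 0.17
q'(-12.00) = 0.00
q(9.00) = 0.00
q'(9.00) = 0.00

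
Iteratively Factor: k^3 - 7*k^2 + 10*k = (k)*(k^2 - 7*k + 10) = k*(k - 2)*(k - 5)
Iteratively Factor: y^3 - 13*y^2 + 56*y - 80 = (y - 4)*(y^2 - 9*y + 20) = (y - 5)*(y - 4)*(y - 4)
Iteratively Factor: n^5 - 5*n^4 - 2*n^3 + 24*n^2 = (n)*(n^4 - 5*n^3 - 2*n^2 + 24*n) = n^2*(n^3 - 5*n^2 - 2*n + 24) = n^2*(n + 2)*(n^2 - 7*n + 12) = n^2*(n - 4)*(n + 2)*(n - 3)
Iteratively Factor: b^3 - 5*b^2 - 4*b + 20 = (b - 2)*(b^2 - 3*b - 10) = (b - 2)*(b + 2)*(b - 5)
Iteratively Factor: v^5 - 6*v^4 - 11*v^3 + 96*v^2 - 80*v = (v)*(v^4 - 6*v^3 - 11*v^2 + 96*v - 80) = v*(v - 1)*(v^3 - 5*v^2 - 16*v + 80) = v*(v - 4)*(v - 1)*(v^2 - v - 20) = v*(v - 5)*(v - 4)*(v - 1)*(v + 4)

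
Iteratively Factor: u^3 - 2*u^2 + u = (u - 1)*(u^2 - u) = u*(u - 1)*(u - 1)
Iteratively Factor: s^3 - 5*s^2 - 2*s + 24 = (s - 3)*(s^2 - 2*s - 8) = (s - 3)*(s + 2)*(s - 4)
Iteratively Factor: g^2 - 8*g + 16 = (g - 4)*(g - 4)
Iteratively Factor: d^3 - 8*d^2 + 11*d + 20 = (d + 1)*(d^2 - 9*d + 20) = (d - 5)*(d + 1)*(d - 4)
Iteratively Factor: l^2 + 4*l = (l + 4)*(l)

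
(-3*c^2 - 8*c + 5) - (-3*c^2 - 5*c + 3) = 2 - 3*c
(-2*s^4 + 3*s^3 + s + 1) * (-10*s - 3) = 20*s^5 - 24*s^4 - 9*s^3 - 10*s^2 - 13*s - 3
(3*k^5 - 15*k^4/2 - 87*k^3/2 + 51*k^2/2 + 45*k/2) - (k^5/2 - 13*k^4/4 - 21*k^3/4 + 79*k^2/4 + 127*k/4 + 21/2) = 5*k^5/2 - 17*k^4/4 - 153*k^3/4 + 23*k^2/4 - 37*k/4 - 21/2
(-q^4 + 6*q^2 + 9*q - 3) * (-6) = 6*q^4 - 36*q^2 - 54*q + 18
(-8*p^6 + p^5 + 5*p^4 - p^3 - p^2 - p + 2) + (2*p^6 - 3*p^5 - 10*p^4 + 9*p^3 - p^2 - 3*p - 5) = -6*p^6 - 2*p^5 - 5*p^4 + 8*p^3 - 2*p^2 - 4*p - 3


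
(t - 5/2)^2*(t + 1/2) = t^3 - 9*t^2/2 + 15*t/4 + 25/8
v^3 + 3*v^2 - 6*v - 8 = (v - 2)*(v + 1)*(v + 4)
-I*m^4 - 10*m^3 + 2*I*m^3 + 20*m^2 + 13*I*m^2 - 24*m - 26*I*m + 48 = (m - 2)*(m - 8*I)*(m - 3*I)*(-I*m + 1)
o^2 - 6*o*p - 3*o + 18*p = (o - 3)*(o - 6*p)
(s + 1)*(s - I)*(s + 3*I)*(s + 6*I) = s^4 + s^3 + 8*I*s^3 - 9*s^2 + 8*I*s^2 - 9*s + 18*I*s + 18*I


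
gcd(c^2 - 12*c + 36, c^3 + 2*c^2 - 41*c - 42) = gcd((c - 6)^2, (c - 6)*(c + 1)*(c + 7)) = c - 6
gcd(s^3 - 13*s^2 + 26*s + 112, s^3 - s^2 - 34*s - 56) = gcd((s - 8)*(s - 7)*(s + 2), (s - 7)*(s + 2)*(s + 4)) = s^2 - 5*s - 14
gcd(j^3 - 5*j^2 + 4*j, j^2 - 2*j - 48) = 1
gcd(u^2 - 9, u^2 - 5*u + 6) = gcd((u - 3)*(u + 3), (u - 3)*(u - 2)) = u - 3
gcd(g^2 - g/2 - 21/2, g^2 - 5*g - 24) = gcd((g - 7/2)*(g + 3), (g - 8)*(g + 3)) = g + 3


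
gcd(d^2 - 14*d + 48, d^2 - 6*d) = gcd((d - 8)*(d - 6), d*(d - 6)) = d - 6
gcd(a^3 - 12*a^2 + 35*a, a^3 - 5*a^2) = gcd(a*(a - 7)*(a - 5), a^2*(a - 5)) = a^2 - 5*a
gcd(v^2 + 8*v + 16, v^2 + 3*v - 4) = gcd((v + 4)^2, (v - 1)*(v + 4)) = v + 4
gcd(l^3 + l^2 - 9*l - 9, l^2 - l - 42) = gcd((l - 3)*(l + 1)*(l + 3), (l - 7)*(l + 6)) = 1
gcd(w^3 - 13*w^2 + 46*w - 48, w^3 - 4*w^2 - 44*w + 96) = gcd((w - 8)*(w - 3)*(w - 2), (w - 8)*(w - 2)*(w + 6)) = w^2 - 10*w + 16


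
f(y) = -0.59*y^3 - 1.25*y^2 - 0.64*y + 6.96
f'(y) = -1.77*y^2 - 2.5*y - 0.64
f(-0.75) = 6.99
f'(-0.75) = 0.24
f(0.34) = 6.57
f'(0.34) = -1.69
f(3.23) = -28.03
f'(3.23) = -27.18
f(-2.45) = 9.70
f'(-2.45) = -5.14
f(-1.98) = 7.91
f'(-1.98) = -2.63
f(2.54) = -12.40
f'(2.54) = -18.41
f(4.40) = -70.31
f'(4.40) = -45.91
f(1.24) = 3.12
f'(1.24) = -6.46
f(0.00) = 6.96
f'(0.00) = -0.64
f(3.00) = -22.14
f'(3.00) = -24.07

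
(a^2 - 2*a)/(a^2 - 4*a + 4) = a/(a - 2)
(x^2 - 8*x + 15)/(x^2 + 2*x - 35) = (x - 3)/(x + 7)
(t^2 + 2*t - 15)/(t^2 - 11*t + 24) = (t + 5)/(t - 8)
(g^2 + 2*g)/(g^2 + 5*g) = (g + 2)/(g + 5)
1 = 1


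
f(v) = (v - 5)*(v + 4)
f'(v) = 2*v - 1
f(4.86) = -1.24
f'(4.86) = 8.72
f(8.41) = 42.32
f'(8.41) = 15.82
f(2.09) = -17.72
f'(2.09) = 3.18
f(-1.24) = -17.22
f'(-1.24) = -3.48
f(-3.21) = -6.49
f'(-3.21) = -7.42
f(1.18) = -19.79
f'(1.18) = 1.36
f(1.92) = -18.23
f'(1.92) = 2.84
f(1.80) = -18.56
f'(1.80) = 2.60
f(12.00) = 112.00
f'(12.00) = 23.00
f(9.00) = 52.00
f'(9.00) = 17.00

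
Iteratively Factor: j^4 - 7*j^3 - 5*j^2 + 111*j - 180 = (j + 4)*(j^3 - 11*j^2 + 39*j - 45) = (j - 5)*(j + 4)*(j^2 - 6*j + 9) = (j - 5)*(j - 3)*(j + 4)*(j - 3)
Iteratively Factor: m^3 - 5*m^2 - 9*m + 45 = (m - 3)*(m^2 - 2*m - 15) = (m - 3)*(m + 3)*(m - 5)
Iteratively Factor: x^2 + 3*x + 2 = (x + 2)*(x + 1)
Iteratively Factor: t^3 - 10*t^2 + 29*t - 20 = (t - 5)*(t^2 - 5*t + 4) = (t - 5)*(t - 4)*(t - 1)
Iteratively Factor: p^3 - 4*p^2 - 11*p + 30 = (p - 2)*(p^2 - 2*p - 15) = (p - 5)*(p - 2)*(p + 3)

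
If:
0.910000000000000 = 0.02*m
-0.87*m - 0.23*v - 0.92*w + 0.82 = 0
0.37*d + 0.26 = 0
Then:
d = -0.70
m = 45.50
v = -4.0*w - 168.54347826087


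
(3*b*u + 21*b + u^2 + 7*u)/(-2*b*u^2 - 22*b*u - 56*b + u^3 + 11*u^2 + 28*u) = (3*b + u)/(-2*b*u - 8*b + u^2 + 4*u)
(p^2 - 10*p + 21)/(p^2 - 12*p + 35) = (p - 3)/(p - 5)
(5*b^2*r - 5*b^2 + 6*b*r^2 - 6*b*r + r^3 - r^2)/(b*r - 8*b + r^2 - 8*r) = (5*b*r - 5*b + r^2 - r)/(r - 8)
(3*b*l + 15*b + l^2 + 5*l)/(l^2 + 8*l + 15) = (3*b + l)/(l + 3)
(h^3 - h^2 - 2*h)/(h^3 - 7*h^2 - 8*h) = (h - 2)/(h - 8)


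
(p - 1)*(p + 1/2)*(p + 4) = p^3 + 7*p^2/2 - 5*p/2 - 2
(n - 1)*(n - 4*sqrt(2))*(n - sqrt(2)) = n^3 - 5*sqrt(2)*n^2 - n^2 + 5*sqrt(2)*n + 8*n - 8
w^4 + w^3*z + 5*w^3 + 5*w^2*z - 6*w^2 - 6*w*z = w*(w - 1)*(w + 6)*(w + z)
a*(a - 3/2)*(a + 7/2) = a^3 + 2*a^2 - 21*a/4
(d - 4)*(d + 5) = d^2 + d - 20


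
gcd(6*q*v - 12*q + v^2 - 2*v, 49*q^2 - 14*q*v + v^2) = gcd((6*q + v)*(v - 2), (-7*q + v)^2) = 1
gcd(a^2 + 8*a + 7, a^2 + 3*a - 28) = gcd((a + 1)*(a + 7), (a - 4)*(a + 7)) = a + 7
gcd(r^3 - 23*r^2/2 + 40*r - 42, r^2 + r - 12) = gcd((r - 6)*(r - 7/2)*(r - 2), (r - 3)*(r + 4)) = 1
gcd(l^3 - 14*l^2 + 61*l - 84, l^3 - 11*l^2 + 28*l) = l^2 - 11*l + 28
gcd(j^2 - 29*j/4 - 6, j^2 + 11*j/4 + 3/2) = j + 3/4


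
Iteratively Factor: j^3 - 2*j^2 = (j - 2)*(j^2) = j*(j - 2)*(j)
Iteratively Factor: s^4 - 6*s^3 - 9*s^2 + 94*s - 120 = (s - 3)*(s^3 - 3*s^2 - 18*s + 40) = (s - 3)*(s - 2)*(s^2 - s - 20) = (s - 5)*(s - 3)*(s - 2)*(s + 4)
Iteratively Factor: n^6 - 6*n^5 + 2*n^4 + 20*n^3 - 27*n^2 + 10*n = (n - 1)*(n^5 - 5*n^4 - 3*n^3 + 17*n^2 - 10*n) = (n - 1)^2*(n^4 - 4*n^3 - 7*n^2 + 10*n) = (n - 1)^2*(n + 2)*(n^3 - 6*n^2 + 5*n) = n*(n - 1)^2*(n + 2)*(n^2 - 6*n + 5) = n*(n - 1)^3*(n + 2)*(n - 5)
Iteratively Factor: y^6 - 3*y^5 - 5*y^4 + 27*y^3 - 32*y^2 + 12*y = (y + 3)*(y^5 - 6*y^4 + 13*y^3 - 12*y^2 + 4*y) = (y - 2)*(y + 3)*(y^4 - 4*y^3 + 5*y^2 - 2*y) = (y - 2)*(y - 1)*(y + 3)*(y^3 - 3*y^2 + 2*y) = (y - 2)*(y - 1)^2*(y + 3)*(y^2 - 2*y) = (y - 2)^2*(y - 1)^2*(y + 3)*(y)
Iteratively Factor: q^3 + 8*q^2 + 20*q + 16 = (q + 4)*(q^2 + 4*q + 4) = (q + 2)*(q + 4)*(q + 2)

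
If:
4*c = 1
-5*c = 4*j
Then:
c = 1/4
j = -5/16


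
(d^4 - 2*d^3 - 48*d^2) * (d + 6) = d^5 + 4*d^4 - 60*d^3 - 288*d^2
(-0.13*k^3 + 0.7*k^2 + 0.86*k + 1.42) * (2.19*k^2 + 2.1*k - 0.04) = -0.2847*k^5 + 1.26*k^4 + 3.3586*k^3 + 4.8878*k^2 + 2.9476*k - 0.0568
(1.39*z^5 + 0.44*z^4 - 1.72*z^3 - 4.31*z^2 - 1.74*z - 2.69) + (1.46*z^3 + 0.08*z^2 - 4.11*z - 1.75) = 1.39*z^5 + 0.44*z^4 - 0.26*z^3 - 4.23*z^2 - 5.85*z - 4.44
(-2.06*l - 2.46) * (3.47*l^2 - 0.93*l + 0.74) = -7.1482*l^3 - 6.6204*l^2 + 0.7634*l - 1.8204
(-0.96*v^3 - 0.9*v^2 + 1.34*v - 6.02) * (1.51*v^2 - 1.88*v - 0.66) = -1.4496*v^5 + 0.4458*v^4 + 4.349*v^3 - 11.0154*v^2 + 10.4332*v + 3.9732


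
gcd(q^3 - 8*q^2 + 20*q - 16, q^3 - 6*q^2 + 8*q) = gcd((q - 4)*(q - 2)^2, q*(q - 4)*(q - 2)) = q^2 - 6*q + 8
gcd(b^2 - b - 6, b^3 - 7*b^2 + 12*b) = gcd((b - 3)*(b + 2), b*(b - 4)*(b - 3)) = b - 3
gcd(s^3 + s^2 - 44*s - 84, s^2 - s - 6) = s + 2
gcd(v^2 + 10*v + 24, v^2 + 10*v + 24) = v^2 + 10*v + 24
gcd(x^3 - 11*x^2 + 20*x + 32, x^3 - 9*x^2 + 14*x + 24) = x^2 - 3*x - 4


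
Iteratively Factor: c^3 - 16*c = (c - 4)*(c^2 + 4*c) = c*(c - 4)*(c + 4)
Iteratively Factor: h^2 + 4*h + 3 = (h + 1)*(h + 3)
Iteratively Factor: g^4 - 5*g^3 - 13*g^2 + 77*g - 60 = (g - 5)*(g^3 - 13*g + 12) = (g - 5)*(g + 4)*(g^2 - 4*g + 3) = (g - 5)*(g - 1)*(g + 4)*(g - 3)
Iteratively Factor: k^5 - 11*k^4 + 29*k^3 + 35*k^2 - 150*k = (k - 5)*(k^4 - 6*k^3 - k^2 + 30*k) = (k - 5)*(k - 3)*(k^3 - 3*k^2 - 10*k) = (k - 5)^2*(k - 3)*(k^2 + 2*k) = (k - 5)^2*(k - 3)*(k + 2)*(k)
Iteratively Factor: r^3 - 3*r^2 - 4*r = (r - 4)*(r^2 + r) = (r - 4)*(r + 1)*(r)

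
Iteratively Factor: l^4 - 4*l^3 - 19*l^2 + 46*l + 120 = (l - 5)*(l^3 + l^2 - 14*l - 24) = (l - 5)*(l + 3)*(l^2 - 2*l - 8) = (l - 5)*(l + 2)*(l + 3)*(l - 4)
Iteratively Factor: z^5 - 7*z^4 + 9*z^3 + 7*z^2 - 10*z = (z - 5)*(z^4 - 2*z^3 - z^2 + 2*z) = (z - 5)*(z - 2)*(z^3 - z) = z*(z - 5)*(z - 2)*(z^2 - 1) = z*(z - 5)*(z - 2)*(z - 1)*(z + 1)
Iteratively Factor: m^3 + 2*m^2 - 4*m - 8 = (m - 2)*(m^2 + 4*m + 4) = (m - 2)*(m + 2)*(m + 2)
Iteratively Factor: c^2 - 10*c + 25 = (c - 5)*(c - 5)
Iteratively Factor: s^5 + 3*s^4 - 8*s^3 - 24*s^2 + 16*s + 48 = (s + 3)*(s^4 - 8*s^2 + 16) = (s - 2)*(s + 3)*(s^3 + 2*s^2 - 4*s - 8) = (s - 2)^2*(s + 3)*(s^2 + 4*s + 4) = (s - 2)^2*(s + 2)*(s + 3)*(s + 2)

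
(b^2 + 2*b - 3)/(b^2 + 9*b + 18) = (b - 1)/(b + 6)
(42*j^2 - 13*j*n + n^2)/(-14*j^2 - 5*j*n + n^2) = (-6*j + n)/(2*j + n)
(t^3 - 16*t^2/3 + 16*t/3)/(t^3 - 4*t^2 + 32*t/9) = 3*(t - 4)/(3*t - 8)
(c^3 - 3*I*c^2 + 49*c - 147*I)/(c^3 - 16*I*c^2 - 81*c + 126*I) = (c + 7*I)/(c - 6*I)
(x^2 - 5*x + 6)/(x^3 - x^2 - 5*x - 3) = (x - 2)/(x^2 + 2*x + 1)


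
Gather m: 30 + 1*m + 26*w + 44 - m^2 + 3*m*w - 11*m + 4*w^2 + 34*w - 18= -m^2 + m*(3*w - 10) + 4*w^2 + 60*w + 56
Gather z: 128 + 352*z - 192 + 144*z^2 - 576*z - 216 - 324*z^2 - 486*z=-180*z^2 - 710*z - 280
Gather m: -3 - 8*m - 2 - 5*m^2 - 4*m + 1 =-5*m^2 - 12*m - 4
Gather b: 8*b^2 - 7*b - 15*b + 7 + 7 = 8*b^2 - 22*b + 14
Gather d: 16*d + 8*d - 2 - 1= 24*d - 3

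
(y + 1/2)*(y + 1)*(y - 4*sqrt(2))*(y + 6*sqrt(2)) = y^4 + 3*y^3/2 + 2*sqrt(2)*y^3 - 95*y^2/2 + 3*sqrt(2)*y^2 - 72*y + sqrt(2)*y - 24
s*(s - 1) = s^2 - s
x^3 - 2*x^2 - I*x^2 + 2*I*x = x*(x - 2)*(x - I)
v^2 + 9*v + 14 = (v + 2)*(v + 7)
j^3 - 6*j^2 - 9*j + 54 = (j - 6)*(j - 3)*(j + 3)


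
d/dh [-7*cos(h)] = 7*sin(h)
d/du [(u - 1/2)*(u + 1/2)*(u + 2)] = 3*u^2 + 4*u - 1/4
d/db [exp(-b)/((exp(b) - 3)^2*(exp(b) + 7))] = (-(exp(b) - 3)*(exp(b) + 7) - (exp(b) - 3)*exp(b) - 2*(exp(b) + 7)*exp(b))*exp(-b)/((exp(b) - 3)^3*(exp(b) + 7)^2)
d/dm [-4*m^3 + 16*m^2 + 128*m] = -12*m^2 + 32*m + 128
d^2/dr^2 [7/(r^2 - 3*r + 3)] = 14*(-r^2 + 3*r + (2*r - 3)^2 - 3)/(r^2 - 3*r + 3)^3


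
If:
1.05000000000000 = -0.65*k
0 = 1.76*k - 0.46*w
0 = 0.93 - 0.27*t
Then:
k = -1.62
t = 3.44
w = -6.18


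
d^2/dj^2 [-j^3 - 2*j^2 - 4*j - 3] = -6*j - 4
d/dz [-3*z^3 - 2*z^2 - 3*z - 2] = -9*z^2 - 4*z - 3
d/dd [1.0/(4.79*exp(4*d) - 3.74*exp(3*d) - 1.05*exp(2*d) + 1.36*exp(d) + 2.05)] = (-19.16*exp(3*d) + 11.22*exp(2*d) + 2.1*exp(d) - 1.36)*exp(d)/(4.79*exp(4*d) - 3.74*exp(3*d) - 1.05*exp(2*d) + 1.36*exp(d) + 2.05)^2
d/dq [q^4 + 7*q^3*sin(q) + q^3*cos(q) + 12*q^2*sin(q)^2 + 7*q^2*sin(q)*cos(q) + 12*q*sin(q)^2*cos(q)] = -q^3*sin(q) + 7*q^3*cos(q) + 4*q^3 + 21*q^2*sin(q) + 12*q^2*sin(2*q) + 3*q^2*cos(q) + 7*q^2*cos(2*q) - 3*q*sin(q) + 7*q*sin(2*q) + 9*q*sin(3*q) - 12*q*cos(2*q) + 12*q + 3*cos(q) - 3*cos(3*q)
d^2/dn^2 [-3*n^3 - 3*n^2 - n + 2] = -18*n - 6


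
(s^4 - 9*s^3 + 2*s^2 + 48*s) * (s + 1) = s^5 - 8*s^4 - 7*s^3 + 50*s^2 + 48*s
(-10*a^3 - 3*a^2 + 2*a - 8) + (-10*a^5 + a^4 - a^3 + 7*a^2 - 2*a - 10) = -10*a^5 + a^4 - 11*a^3 + 4*a^2 - 18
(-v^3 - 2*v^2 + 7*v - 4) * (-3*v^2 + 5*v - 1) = 3*v^5 + v^4 - 30*v^3 + 49*v^2 - 27*v + 4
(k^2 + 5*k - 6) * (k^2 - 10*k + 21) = k^4 - 5*k^3 - 35*k^2 + 165*k - 126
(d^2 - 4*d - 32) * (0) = 0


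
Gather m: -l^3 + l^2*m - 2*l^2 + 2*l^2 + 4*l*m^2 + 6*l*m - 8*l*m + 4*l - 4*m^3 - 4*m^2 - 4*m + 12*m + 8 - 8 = -l^3 + 4*l - 4*m^3 + m^2*(4*l - 4) + m*(l^2 - 2*l + 8)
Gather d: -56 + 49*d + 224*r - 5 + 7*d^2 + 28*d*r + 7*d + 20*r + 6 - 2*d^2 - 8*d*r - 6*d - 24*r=5*d^2 + d*(20*r + 50) + 220*r - 55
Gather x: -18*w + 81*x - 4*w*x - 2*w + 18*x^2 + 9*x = -20*w + 18*x^2 + x*(90 - 4*w)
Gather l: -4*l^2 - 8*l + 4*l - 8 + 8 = -4*l^2 - 4*l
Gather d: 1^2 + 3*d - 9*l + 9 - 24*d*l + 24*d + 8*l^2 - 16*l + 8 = d*(27 - 24*l) + 8*l^2 - 25*l + 18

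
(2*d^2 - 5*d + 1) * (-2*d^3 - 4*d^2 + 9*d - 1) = -4*d^5 + 2*d^4 + 36*d^3 - 51*d^2 + 14*d - 1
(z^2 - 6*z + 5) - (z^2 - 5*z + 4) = 1 - z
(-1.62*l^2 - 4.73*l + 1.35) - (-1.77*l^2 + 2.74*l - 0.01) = 0.15*l^2 - 7.47*l + 1.36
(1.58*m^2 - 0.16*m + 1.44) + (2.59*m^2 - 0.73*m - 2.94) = 4.17*m^2 - 0.89*m - 1.5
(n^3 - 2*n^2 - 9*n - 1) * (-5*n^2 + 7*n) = -5*n^5 + 17*n^4 + 31*n^3 - 58*n^2 - 7*n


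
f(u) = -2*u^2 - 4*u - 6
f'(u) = -4*u - 4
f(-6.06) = -55.21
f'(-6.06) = 20.24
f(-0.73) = -4.15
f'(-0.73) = -1.08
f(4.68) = -68.52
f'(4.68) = -22.72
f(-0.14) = -5.48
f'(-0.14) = -3.44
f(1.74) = -19.02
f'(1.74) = -10.96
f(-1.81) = -5.31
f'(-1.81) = 3.24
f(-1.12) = -4.03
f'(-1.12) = 0.48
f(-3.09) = -12.74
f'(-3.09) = 8.36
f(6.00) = -102.00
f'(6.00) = -28.00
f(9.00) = -204.00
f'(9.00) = -40.00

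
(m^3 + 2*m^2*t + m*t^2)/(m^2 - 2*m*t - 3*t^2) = m*(-m - t)/(-m + 3*t)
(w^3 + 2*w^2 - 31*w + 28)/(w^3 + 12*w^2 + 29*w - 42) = (w - 4)/(w + 6)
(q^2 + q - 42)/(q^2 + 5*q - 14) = (q - 6)/(q - 2)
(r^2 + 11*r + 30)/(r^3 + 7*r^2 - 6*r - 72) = (r + 5)/(r^2 + r - 12)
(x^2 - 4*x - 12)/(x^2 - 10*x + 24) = (x + 2)/(x - 4)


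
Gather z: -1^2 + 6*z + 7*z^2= 7*z^2 + 6*z - 1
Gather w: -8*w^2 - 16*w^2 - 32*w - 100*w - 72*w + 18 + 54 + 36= -24*w^2 - 204*w + 108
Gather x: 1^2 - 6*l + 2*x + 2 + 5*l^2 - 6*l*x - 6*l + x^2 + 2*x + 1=5*l^2 - 12*l + x^2 + x*(4 - 6*l) + 4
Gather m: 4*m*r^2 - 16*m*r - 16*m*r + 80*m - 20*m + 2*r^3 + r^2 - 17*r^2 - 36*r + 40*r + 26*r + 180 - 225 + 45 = m*(4*r^2 - 32*r + 60) + 2*r^3 - 16*r^2 + 30*r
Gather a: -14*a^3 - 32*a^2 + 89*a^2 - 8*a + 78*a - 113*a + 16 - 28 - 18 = -14*a^3 + 57*a^2 - 43*a - 30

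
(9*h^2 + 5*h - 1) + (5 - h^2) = 8*h^2 + 5*h + 4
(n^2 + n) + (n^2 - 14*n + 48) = 2*n^2 - 13*n + 48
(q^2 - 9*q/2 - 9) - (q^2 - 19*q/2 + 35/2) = 5*q - 53/2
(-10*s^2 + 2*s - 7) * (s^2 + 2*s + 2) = -10*s^4 - 18*s^3 - 23*s^2 - 10*s - 14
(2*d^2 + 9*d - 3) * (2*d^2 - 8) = 4*d^4 + 18*d^3 - 22*d^2 - 72*d + 24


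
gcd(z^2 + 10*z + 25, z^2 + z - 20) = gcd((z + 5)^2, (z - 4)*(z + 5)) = z + 5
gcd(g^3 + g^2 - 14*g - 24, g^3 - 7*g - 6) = g + 2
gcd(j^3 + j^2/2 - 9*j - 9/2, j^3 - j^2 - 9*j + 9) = j^2 - 9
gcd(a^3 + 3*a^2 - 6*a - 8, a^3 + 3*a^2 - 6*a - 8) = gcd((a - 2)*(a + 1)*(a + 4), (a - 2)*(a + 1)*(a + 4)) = a^3 + 3*a^2 - 6*a - 8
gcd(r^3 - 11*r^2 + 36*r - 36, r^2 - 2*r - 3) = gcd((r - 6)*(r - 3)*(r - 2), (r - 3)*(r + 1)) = r - 3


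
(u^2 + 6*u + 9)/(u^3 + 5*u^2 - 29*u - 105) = (u + 3)/(u^2 + 2*u - 35)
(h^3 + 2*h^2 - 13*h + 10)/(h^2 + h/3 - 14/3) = 3*(h^2 + 4*h - 5)/(3*h + 7)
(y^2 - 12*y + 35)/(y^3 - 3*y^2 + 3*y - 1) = (y^2 - 12*y + 35)/(y^3 - 3*y^2 + 3*y - 1)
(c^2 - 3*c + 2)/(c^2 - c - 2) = (c - 1)/(c + 1)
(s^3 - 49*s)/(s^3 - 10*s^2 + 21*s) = (s + 7)/(s - 3)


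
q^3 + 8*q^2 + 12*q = q*(q + 2)*(q + 6)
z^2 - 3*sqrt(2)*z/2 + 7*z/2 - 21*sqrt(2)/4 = (z + 7/2)*(z - 3*sqrt(2)/2)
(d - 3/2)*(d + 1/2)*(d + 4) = d^3 + 3*d^2 - 19*d/4 - 3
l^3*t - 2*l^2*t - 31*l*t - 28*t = (l - 7)*(l + 4)*(l*t + t)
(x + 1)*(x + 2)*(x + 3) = x^3 + 6*x^2 + 11*x + 6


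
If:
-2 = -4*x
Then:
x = 1/2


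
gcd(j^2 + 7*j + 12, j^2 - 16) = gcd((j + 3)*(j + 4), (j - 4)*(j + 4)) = j + 4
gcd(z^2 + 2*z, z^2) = z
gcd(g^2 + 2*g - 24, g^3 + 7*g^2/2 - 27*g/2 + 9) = g + 6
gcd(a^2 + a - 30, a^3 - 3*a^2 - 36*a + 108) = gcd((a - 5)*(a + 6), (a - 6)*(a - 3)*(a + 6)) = a + 6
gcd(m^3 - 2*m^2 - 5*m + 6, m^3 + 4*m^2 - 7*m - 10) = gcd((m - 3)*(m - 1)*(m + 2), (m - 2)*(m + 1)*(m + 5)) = 1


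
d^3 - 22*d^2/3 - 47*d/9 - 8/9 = (d - 8)*(d + 1/3)^2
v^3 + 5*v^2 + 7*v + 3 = (v + 1)^2*(v + 3)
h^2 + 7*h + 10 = (h + 2)*(h + 5)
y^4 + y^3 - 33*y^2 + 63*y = y*(y - 3)^2*(y + 7)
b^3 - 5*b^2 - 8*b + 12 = (b - 6)*(b - 1)*(b + 2)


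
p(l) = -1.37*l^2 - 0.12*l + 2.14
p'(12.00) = -33.00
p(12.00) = -196.58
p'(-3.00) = 8.10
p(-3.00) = -9.83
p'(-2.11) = 5.66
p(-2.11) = -3.71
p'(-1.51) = 4.02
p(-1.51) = -0.80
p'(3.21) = -8.92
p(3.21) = -12.36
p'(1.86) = -5.22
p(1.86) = -2.82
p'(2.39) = -6.67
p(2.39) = -5.97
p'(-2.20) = 5.91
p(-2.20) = -4.23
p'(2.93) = -8.15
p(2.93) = -9.97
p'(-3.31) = 8.95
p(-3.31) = -12.47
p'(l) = -2.74*l - 0.12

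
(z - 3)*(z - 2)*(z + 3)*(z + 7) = z^4 + 5*z^3 - 23*z^2 - 45*z + 126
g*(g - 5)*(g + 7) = g^3 + 2*g^2 - 35*g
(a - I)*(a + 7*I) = a^2 + 6*I*a + 7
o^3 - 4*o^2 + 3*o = o*(o - 3)*(o - 1)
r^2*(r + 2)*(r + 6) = r^4 + 8*r^3 + 12*r^2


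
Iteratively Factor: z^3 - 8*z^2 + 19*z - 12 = (z - 4)*(z^2 - 4*z + 3) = (z - 4)*(z - 3)*(z - 1)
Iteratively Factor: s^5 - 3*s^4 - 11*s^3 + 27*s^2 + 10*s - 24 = (s + 1)*(s^4 - 4*s^3 - 7*s^2 + 34*s - 24) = (s - 1)*(s + 1)*(s^3 - 3*s^2 - 10*s + 24) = (s - 4)*(s - 1)*(s + 1)*(s^2 + s - 6) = (s - 4)*(s - 2)*(s - 1)*(s + 1)*(s + 3)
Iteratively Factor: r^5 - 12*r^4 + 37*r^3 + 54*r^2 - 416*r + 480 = (r + 3)*(r^4 - 15*r^3 + 82*r^2 - 192*r + 160) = (r - 4)*(r + 3)*(r^3 - 11*r^2 + 38*r - 40) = (r - 5)*(r - 4)*(r + 3)*(r^2 - 6*r + 8) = (r - 5)*(r - 4)^2*(r + 3)*(r - 2)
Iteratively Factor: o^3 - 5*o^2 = (o - 5)*(o^2) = o*(o - 5)*(o)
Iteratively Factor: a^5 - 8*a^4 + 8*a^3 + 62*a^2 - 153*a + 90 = (a - 2)*(a^4 - 6*a^3 - 4*a^2 + 54*a - 45) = (a - 3)*(a - 2)*(a^3 - 3*a^2 - 13*a + 15) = (a - 3)*(a - 2)*(a - 1)*(a^2 - 2*a - 15) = (a - 3)*(a - 2)*(a - 1)*(a + 3)*(a - 5)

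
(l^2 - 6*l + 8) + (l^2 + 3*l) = 2*l^2 - 3*l + 8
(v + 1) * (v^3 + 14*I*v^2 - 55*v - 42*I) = v^4 + v^3 + 14*I*v^3 - 55*v^2 + 14*I*v^2 - 55*v - 42*I*v - 42*I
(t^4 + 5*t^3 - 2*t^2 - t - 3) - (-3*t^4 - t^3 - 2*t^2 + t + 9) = 4*t^4 + 6*t^3 - 2*t - 12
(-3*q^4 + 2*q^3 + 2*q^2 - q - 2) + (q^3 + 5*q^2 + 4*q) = -3*q^4 + 3*q^3 + 7*q^2 + 3*q - 2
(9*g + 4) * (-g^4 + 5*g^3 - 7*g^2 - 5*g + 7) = -9*g^5 + 41*g^4 - 43*g^3 - 73*g^2 + 43*g + 28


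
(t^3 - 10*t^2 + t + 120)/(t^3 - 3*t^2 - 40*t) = (t^2 - 2*t - 15)/(t*(t + 5))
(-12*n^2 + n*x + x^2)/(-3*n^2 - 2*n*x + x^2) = (4*n + x)/(n + x)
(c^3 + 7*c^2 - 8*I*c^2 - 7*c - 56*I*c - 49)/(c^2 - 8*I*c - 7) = c + 7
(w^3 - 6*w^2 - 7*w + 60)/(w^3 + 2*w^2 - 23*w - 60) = (w - 4)/(w + 4)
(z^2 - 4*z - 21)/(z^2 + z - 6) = (z - 7)/(z - 2)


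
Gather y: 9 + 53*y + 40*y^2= 40*y^2 + 53*y + 9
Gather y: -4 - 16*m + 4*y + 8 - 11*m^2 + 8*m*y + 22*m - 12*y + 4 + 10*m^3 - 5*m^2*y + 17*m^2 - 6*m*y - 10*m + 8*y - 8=10*m^3 + 6*m^2 - 4*m + y*(-5*m^2 + 2*m)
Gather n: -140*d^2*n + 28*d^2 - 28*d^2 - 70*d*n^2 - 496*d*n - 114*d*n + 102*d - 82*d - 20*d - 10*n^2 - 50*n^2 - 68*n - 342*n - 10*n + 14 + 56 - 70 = n^2*(-70*d - 60) + n*(-140*d^2 - 610*d - 420)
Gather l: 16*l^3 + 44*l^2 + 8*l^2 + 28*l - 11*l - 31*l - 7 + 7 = 16*l^3 + 52*l^2 - 14*l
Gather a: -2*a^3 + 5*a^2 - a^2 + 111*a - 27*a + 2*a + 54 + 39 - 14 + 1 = -2*a^3 + 4*a^2 + 86*a + 80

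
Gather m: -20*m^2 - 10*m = -20*m^2 - 10*m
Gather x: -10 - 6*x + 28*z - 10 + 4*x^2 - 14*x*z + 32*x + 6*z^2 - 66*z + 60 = 4*x^2 + x*(26 - 14*z) + 6*z^2 - 38*z + 40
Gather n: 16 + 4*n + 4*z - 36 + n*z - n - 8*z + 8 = n*(z + 3) - 4*z - 12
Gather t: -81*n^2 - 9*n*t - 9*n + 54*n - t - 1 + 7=-81*n^2 + 45*n + t*(-9*n - 1) + 6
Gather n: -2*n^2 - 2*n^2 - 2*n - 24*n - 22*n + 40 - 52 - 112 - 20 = -4*n^2 - 48*n - 144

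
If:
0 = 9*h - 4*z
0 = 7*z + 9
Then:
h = -4/7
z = -9/7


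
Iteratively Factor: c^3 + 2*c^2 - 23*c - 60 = (c + 4)*(c^2 - 2*c - 15) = (c + 3)*(c + 4)*(c - 5)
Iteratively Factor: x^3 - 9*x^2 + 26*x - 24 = (x - 3)*(x^2 - 6*x + 8) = (x - 3)*(x - 2)*(x - 4)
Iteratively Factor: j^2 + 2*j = (j)*(j + 2)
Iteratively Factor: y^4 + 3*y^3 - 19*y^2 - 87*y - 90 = (y - 5)*(y^3 + 8*y^2 + 21*y + 18) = (y - 5)*(y + 3)*(y^2 + 5*y + 6) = (y - 5)*(y + 2)*(y + 3)*(y + 3)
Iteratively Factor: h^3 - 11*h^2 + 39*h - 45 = (h - 3)*(h^2 - 8*h + 15) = (h - 3)^2*(h - 5)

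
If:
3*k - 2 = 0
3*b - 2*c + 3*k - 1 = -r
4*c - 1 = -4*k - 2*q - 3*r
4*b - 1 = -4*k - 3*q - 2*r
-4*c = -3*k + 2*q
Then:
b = 26/45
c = 34/45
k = 2/3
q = -23/45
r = -11/9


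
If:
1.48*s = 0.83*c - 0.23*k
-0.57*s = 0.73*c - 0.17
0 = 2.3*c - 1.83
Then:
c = 0.80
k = 7.51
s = -0.72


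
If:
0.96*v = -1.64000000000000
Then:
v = -1.71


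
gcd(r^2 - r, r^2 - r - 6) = 1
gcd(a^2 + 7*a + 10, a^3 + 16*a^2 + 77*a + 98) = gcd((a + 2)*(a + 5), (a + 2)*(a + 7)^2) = a + 2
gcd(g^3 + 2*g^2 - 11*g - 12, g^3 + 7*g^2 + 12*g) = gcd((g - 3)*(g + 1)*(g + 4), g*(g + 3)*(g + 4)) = g + 4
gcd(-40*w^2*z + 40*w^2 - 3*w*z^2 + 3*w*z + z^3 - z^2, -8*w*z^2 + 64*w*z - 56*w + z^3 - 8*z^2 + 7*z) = -8*w*z + 8*w + z^2 - z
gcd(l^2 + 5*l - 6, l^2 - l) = l - 1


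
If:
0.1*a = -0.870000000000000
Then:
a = -8.70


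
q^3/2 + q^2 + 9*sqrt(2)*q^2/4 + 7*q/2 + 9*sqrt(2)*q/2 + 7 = (q/2 + 1)*(q + sqrt(2))*(q + 7*sqrt(2)/2)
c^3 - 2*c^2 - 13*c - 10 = (c - 5)*(c + 1)*(c + 2)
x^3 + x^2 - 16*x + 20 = (x - 2)^2*(x + 5)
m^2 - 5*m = m*(m - 5)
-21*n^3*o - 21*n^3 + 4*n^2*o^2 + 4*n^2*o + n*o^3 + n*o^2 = (-3*n + o)*(7*n + o)*(n*o + n)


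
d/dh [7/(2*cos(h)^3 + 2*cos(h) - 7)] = 14*(7*sin(h) + 3*sin(3*h))/(-7*cos(h) - cos(3*h) + 14)^2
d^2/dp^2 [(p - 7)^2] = 2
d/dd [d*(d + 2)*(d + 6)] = 3*d^2 + 16*d + 12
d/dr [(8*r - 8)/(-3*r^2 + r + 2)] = 24/(9*r^2 + 12*r + 4)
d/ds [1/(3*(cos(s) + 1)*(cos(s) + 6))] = (2*cos(s) + 7)*sin(s)/(3*(cos(s) + 1)^2*(cos(s) + 6)^2)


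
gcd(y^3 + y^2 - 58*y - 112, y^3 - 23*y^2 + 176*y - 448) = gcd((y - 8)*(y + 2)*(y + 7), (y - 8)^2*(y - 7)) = y - 8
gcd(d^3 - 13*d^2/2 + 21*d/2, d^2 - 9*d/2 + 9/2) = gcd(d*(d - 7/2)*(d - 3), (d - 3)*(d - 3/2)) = d - 3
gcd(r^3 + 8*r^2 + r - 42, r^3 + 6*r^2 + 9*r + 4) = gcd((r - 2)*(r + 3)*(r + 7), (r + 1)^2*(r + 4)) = 1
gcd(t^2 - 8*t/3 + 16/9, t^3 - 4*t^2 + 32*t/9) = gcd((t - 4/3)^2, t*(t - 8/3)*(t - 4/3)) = t - 4/3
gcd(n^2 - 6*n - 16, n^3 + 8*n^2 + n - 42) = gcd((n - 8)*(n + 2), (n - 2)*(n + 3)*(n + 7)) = 1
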